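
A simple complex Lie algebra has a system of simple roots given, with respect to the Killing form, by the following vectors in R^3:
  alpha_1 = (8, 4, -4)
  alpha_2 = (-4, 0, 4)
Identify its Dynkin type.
G_2

Compute the Cartan integers a_ij = 2(alpha_i, alpha_j)/(alpha_j, alpha_j); the resulting 2x2 Cartan matrix is
[[2, -3], [-1, 2]].
The roots have two lengths (squared-length ratio 3:1); the short ones are alpha_{2}. The associated Dynkin diagram is two nodes joined by a triple edge (G_2), so the type is G_2.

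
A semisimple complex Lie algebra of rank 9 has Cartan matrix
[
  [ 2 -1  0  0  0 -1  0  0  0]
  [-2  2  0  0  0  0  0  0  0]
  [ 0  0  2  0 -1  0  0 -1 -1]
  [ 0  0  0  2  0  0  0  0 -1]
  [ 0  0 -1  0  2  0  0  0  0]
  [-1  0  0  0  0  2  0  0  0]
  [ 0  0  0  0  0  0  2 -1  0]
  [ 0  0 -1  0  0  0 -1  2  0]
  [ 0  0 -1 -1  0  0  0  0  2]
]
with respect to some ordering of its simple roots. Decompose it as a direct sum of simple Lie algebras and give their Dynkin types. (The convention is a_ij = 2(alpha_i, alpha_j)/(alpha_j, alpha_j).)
C3 ⊕ E6

The diagram associated to this matrix has two connected components: the simple roots {alpha_1, alpha_2, alpha_6} form a chain of 3 nodes with a double edge at one end; the terminal node there is the unique long simple root (C_3), and {alpha_3, alpha_4, alpha_5, alpha_7, alpha_8, alpha_9} form a chain of 5 nodes with one extra node attached to the third node from one end (E_6). A semisimple Lie algebra decomposes uniquely as the direct sum of simple ideals, one per connected component of its Dynkin diagram, so g ≅ C_3 ⊕ E_6 (dimension 21 + 78 = 99).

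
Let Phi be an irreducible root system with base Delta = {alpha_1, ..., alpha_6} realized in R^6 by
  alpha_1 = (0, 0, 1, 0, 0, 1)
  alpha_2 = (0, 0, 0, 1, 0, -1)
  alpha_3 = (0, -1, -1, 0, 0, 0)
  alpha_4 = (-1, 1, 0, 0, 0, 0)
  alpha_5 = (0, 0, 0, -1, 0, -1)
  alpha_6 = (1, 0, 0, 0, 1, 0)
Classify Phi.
Compute the Cartan integers a_ij = 2(alpha_i, alpha_j)/(alpha_j, alpha_j); the resulting 6x6 Cartan matrix is
[[2, -1, -1, 0, -1, 0], [-1, 2, 0, 0, 0, 0], [-1, 0, 2, -1, 0, 0], [0, 0, -1, 2, 0, -1], [-1, 0, 0, 0, 2, 0], [0, 0, 0, -1, 0, 2]].
All simple roots have the same length, so the diagram is simply laced. The associated Dynkin diagram is a chain of 4 nodes with a fork of two nodes at one end (D_6), so the type is D_6 (the algebra so(12)).

type D_6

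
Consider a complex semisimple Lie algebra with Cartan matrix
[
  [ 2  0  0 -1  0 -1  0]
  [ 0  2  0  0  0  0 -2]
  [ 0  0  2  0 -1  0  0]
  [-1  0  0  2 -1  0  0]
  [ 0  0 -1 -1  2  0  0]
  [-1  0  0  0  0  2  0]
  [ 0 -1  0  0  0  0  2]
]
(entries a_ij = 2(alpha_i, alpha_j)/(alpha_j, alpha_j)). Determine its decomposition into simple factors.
A_5 + B_2

The diagram associated to this matrix has two connected components: the simple roots {alpha_1, alpha_3, alpha_4, alpha_5, alpha_6} form a chain of 5 nodes with single edges (A_5), and {alpha_2, alpha_7} form a chain of 2 nodes with a double edge at one end; the terminal node there is the unique short simple root (B_2). A semisimple Lie algebra decomposes uniquely as the direct sum of simple ideals, one per connected component of its Dynkin diagram, so g ≅ A_5 ⊕ B_2 (dimension 35 + 10 = 45).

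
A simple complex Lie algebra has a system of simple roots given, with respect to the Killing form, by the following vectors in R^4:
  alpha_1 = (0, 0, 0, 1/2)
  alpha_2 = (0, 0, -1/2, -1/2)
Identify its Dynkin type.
B2

Compute the Cartan integers a_ij = 2(alpha_i, alpha_j)/(alpha_j, alpha_j); the resulting 2x2 Cartan matrix is
[[2, -1], [-2, 2]].
The roots have two lengths (squared-length ratio 2:1); the short ones are alpha_{1}. The associated Dynkin diagram is a chain of 2 nodes with a double edge at one end; the terminal node there is the unique short simple root (B_2), so the type is B_2 (the algebra so(5)).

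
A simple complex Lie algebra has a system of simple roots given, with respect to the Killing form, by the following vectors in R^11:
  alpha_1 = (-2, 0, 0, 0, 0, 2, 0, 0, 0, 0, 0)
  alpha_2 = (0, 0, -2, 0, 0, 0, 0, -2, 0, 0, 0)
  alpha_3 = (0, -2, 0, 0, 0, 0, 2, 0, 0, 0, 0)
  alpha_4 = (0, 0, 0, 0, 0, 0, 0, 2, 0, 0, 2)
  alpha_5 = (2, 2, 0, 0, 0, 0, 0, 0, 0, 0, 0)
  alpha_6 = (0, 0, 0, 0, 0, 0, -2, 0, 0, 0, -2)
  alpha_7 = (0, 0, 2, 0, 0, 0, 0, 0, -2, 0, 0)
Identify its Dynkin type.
Compute the Cartan integers a_ij = 2(alpha_i, alpha_j)/(alpha_j, alpha_j); the resulting 7x7 Cartan matrix is
[[2, 0, 0, 0, -1, 0, 0], [0, 2, 0, -1, 0, 0, -1], [0, 0, 2, 0, -1, -1, 0], [0, -1, 0, 2, 0, -1, 0], [-1, 0, -1, 0, 2, 0, 0], [0, 0, -1, -1, 0, 2, 0], [0, -1, 0, 0, 0, 0, 2]].
All simple roots have the same length, so the diagram is simply laced. The associated Dynkin diagram is a chain of 7 nodes with single edges (A_7), so the type is A_7 (the algebra sl(8)).

A_7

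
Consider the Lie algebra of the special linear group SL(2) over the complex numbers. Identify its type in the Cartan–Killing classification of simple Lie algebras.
A_1 (sl(2))

This is sl(2), which has dimension 2^2 - 1 = 3 and rank 2 - 1 = 1 (a Cartan subalgebra is the diagonal traceless matrices). In the classification of classical Lie algebras, the special linear algebra sl(n+1) has type A_n; here n = 1, so the Dynkin diagram is a chain of 1 nodes with single edges (A_1). Hence the type is A_1.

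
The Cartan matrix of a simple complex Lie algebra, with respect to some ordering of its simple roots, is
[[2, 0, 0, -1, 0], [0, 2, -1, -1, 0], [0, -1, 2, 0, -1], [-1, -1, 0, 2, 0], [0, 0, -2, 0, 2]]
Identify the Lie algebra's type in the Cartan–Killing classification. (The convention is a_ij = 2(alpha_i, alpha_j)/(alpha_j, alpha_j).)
C_5 (sp(10))

The matrix has rank 5 with 2's on the diagonal. Reading the off-diagonal entries as Dynkin edges (a single edge where a_ij = a_ji = -1; a double or triple edge where a_ij * a_ji = 2 or 3), the diagram is a chain of 5 nodes with a double edge at one end; the terminal node there is the unique long simple root (C_5). One simple-root ordering that puts it in standard form is (alpha_1, alpha_4, alpha_2, alpha_3, alpha_5). So the algebra is type C_5, i.e. sp(10).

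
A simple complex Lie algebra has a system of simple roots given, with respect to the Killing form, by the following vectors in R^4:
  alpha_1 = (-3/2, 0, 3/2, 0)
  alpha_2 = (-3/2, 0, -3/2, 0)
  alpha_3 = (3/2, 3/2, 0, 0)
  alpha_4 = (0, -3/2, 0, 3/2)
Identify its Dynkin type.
D4

Compute the Cartan integers a_ij = 2(alpha_i, alpha_j)/(alpha_j, alpha_j); the resulting 4x4 Cartan matrix is
[[2, 0, -1, 0], [0, 2, -1, 0], [-1, -1, 2, -1], [0, 0, -1, 2]].
All simple roots have the same length, so the diagram is simply laced. The associated Dynkin diagram is a chain of 2 nodes with a fork of two nodes at one end (D_4), so the type is D_4 (the algebra so(8)).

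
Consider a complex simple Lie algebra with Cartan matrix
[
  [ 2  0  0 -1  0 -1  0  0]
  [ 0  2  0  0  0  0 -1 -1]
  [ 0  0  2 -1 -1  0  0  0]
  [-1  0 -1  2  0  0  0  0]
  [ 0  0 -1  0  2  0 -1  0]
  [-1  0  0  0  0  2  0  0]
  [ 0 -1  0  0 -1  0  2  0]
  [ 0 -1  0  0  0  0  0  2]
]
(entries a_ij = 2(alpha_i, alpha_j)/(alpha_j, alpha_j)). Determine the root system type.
The matrix has rank 8 with 2's on the diagonal. Reading the off-diagonal entries as Dynkin edges (a single edge where a_ij = a_ji = -1; a double or triple edge where a_ij * a_ji = 2 or 3), the diagram is a chain of 8 nodes with single edges (A_8). One simple-root ordering that puts it in standard form is (alpha_6, alpha_1, alpha_4, alpha_3, alpha_5, alpha_7, alpha_2, alpha_8). So the algebra is type A_8, i.e. sl(9).

A_8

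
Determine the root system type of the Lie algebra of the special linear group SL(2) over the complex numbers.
A1

This is sl(2), which has dimension 2^2 - 1 = 3 and rank 2 - 1 = 1 (a Cartan subalgebra is the diagonal traceless matrices). In the classification of classical Lie algebras, the special linear algebra sl(n+1) has type A_n; here n = 1, so the Dynkin diagram is a chain of 1 nodes with single edges (A_1). Hence the type is A_1.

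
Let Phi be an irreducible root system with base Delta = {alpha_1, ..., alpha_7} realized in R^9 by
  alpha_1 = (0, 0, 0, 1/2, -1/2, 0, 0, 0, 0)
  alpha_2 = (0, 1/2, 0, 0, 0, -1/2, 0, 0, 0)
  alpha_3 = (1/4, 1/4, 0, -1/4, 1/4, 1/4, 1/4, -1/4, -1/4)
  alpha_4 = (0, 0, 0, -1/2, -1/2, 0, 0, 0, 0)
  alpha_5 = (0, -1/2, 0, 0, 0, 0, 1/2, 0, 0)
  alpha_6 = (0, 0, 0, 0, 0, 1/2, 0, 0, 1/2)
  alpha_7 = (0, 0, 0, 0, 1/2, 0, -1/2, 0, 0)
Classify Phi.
Compute the Cartan integers a_ij = 2(alpha_i, alpha_j)/(alpha_j, alpha_j); the resulting 7x7 Cartan matrix is
[[2, 0, -1, 0, 0, 0, -1], [0, 2, 0, 0, -1, -1, 0], [-1, 0, 2, 0, 0, 0, 0], [0, 0, 0, 2, 0, 0, -1], [0, -1, 0, 0, 2, 0, -1], [0, -1, 0, 0, 0, 2, 0], [-1, 0, 0, -1, -1, 0, 2]].
All simple roots have the same length, so the diagram is simply laced. The associated Dynkin diagram is a chain of 6 nodes with one extra node attached to the third node from one end (E_7), so the type is E_7.

E_7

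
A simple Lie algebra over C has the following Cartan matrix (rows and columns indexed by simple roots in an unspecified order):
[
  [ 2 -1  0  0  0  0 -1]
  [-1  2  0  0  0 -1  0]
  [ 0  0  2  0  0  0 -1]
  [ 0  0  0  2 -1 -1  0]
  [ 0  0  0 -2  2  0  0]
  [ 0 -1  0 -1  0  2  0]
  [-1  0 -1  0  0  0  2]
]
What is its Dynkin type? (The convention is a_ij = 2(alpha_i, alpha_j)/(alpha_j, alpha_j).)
type C_7

The matrix has rank 7 with 2's on the diagonal. Reading the off-diagonal entries as Dynkin edges (a single edge where a_ij = a_ji = -1; a double or triple edge where a_ij * a_ji = 2 or 3), the diagram is a chain of 7 nodes with a double edge at one end; the terminal node there is the unique long simple root (C_7). One simple-root ordering that puts it in standard form is (alpha_3, alpha_7, alpha_1, alpha_2, alpha_6, alpha_4, alpha_5). So the algebra is type C_7, i.e. sp(14).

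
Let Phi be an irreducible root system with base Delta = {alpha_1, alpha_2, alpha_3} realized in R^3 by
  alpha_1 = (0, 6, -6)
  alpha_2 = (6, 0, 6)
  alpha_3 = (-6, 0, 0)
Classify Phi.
Compute the Cartan integers a_ij = 2(alpha_i, alpha_j)/(alpha_j, alpha_j); the resulting 3x3 Cartan matrix is
[[2, -1, 0], [-1, 2, -2], [0, -1, 2]].
The roots have two lengths (squared-length ratio 2:1); the short ones are alpha_{3}. The associated Dynkin diagram is a chain of 3 nodes with a double edge at one end; the terminal node there is the unique short simple root (B_3), so the type is B_3 (the algebra so(7)).

B_3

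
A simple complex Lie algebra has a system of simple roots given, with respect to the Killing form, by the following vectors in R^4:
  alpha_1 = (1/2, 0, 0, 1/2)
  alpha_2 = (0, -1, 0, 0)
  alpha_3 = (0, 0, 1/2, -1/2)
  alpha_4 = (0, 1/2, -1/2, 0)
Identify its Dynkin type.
C_4

Compute the Cartan integers a_ij = 2(alpha_i, alpha_j)/(alpha_j, alpha_j); the resulting 4x4 Cartan matrix is
[[2, 0, -1, 0], [0, 2, 0, -2], [-1, 0, 2, -1], [0, -1, -1, 2]].
The roots have two lengths (squared-length ratio 2:1); the short ones are alpha_{1,3,4}. The associated Dynkin diagram is a chain of 4 nodes with a double edge at one end; the terminal node there is the unique long simple root (C_4), so the type is C_4 (the algebra sp(8)).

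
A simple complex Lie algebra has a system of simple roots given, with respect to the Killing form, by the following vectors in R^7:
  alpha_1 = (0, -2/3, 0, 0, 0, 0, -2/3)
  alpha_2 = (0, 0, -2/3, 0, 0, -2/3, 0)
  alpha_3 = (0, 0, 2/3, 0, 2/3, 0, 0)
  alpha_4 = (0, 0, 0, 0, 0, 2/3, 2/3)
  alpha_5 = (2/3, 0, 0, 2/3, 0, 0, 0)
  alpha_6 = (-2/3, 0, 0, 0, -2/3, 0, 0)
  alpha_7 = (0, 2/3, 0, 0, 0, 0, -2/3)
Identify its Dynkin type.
type D_7

Compute the Cartan integers a_ij = 2(alpha_i, alpha_j)/(alpha_j, alpha_j); the resulting 7x7 Cartan matrix is
[[2, 0, 0, -1, 0, 0, 0], [0, 2, -1, -1, 0, 0, 0], [0, -1, 2, 0, 0, -1, 0], [-1, -1, 0, 2, 0, 0, -1], [0, 0, 0, 0, 2, -1, 0], [0, 0, -1, 0, -1, 2, 0], [0, 0, 0, -1, 0, 0, 2]].
All simple roots have the same length, so the diagram is simply laced. The associated Dynkin diagram is a chain of 5 nodes with a fork of two nodes at one end (D_7), so the type is D_7 (the algebra so(14)).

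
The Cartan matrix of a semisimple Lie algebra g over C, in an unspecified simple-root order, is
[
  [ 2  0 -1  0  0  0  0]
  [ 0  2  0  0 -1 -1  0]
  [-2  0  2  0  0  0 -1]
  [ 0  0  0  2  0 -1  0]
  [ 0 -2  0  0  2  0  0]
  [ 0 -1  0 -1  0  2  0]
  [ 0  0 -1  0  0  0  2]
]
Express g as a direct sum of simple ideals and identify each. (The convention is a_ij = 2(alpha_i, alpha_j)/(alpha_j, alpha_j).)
B_3 ⊕ C_4

The diagram associated to this matrix has two connected components: the simple roots {alpha_1, alpha_3, alpha_7} form a chain of 3 nodes with a double edge at one end; the terminal node there is the unique short simple root (B_3), and {alpha_2, alpha_4, alpha_5, alpha_6} form a chain of 4 nodes with a double edge at one end; the terminal node there is the unique long simple root (C_4). A semisimple Lie algebra decomposes uniquely as the direct sum of simple ideals, one per connected component of its Dynkin diagram, so g ≅ B_3 ⊕ C_4 (dimension 21 + 36 = 57).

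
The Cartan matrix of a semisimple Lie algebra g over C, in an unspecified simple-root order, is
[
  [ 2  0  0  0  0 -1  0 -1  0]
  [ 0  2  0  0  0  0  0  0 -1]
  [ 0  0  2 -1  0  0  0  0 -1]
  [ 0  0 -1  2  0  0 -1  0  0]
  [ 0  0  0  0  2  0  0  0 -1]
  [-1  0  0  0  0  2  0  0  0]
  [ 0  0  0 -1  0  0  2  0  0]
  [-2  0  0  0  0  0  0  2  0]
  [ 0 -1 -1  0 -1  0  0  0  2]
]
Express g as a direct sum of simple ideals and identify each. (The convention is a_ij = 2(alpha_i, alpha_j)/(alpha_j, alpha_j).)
type C_3 ⊕ type D_6

The diagram associated to this matrix has two connected components: the simple roots {alpha_1, alpha_6, alpha_8} form a chain of 3 nodes with a double edge at one end; the terminal node there is the unique long simple root (C_3), and {alpha_2, alpha_3, alpha_4, alpha_5, alpha_7, alpha_9} form a chain of 4 nodes with a fork of two nodes at one end (D_6). A semisimple Lie algebra decomposes uniquely as the direct sum of simple ideals, one per connected component of its Dynkin diagram, so g ≅ C_3 ⊕ D_6 (dimension 21 + 66 = 87).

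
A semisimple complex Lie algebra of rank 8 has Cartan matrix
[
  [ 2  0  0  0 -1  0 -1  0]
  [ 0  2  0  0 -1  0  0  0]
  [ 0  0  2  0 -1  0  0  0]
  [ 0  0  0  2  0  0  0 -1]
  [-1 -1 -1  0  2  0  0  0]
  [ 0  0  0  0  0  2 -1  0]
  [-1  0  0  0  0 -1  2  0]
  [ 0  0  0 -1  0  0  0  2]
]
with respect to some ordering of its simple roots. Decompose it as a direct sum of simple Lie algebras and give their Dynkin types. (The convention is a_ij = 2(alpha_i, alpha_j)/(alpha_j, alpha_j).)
A_2 ⊕ D_6

The diagram associated to this matrix has two connected components: the simple roots {alpha_4, alpha_8} form a chain of 2 nodes with single edges (A_2), and {alpha_1, alpha_2, alpha_3, alpha_5, alpha_6, alpha_7} form a chain of 4 nodes with a fork of two nodes at one end (D_6). A semisimple Lie algebra decomposes uniquely as the direct sum of simple ideals, one per connected component of its Dynkin diagram, so g ≅ A_2 ⊕ D_6 (dimension 8 + 66 = 74).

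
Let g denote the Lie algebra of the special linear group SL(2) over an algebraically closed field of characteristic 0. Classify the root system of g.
A1

This is sl(2), which has dimension 2^2 - 1 = 3 and rank 2 - 1 = 1 (a Cartan subalgebra is the diagonal traceless matrices). In the classification of classical Lie algebras, the special linear algebra sl(n+1) has type A_n; here n = 1, so the Dynkin diagram is a chain of 1 nodes with single edges (A_1). Hence the type is A_1.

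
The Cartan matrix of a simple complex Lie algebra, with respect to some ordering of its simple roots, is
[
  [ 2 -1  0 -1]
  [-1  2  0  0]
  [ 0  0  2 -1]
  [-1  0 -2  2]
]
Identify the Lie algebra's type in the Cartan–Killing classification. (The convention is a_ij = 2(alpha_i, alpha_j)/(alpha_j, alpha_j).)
B4

The matrix has rank 4 with 2's on the diagonal. Reading the off-diagonal entries as Dynkin edges (a single edge where a_ij = a_ji = -1; a double or triple edge where a_ij * a_ji = 2 or 3), the diagram is a chain of 4 nodes with a double edge at one end; the terminal node there is the unique short simple root (B_4). One simple-root ordering that puts it in standard form is (alpha_2, alpha_1, alpha_4, alpha_3). So the algebra is type B_4, i.e. so(9).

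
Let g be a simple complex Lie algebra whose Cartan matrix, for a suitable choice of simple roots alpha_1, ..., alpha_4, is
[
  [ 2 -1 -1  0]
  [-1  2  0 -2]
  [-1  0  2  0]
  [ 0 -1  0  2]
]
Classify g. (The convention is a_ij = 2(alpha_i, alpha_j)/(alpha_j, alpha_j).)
type B_4

The matrix has rank 4 with 2's on the diagonal. Reading the off-diagonal entries as Dynkin edges (a single edge where a_ij = a_ji = -1; a double or triple edge where a_ij * a_ji = 2 or 3), the diagram is a chain of 4 nodes with a double edge at one end; the terminal node there is the unique short simple root (B_4). One simple-root ordering that puts it in standard form is (alpha_3, alpha_1, alpha_2, alpha_4). So the algebra is type B_4, i.e. so(9).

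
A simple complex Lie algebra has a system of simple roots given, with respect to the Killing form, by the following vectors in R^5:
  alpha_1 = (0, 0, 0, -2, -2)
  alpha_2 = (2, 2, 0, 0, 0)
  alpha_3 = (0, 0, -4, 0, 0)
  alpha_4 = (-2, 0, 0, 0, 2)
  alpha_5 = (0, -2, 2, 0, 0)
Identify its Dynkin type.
Compute the Cartan integers a_ij = 2(alpha_i, alpha_j)/(alpha_j, alpha_j); the resulting 5x5 Cartan matrix is
[[2, 0, 0, -1, 0], [0, 2, 0, -1, -1], [0, 0, 2, 0, -2], [-1, -1, 0, 2, 0], [0, -1, -1, 0, 2]].
The roots have two lengths (squared-length ratio 2:1); the short ones are alpha_{1,2,4,5}. The associated Dynkin diagram is a chain of 5 nodes with a double edge at one end; the terminal node there is the unique long simple root (C_5), so the type is C_5 (the algebra sp(10)).

C_5 (sp(10))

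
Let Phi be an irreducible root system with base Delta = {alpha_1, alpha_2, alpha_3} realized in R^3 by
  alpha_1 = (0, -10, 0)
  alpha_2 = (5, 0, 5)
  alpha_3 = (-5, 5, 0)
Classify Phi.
C_3 (sp(6))

Compute the Cartan integers a_ij = 2(alpha_i, alpha_j)/(alpha_j, alpha_j); the resulting 3x3 Cartan matrix is
[[2, 0, -2], [0, 2, -1], [-1, -1, 2]].
The roots have two lengths (squared-length ratio 2:1); the short ones are alpha_{2,3}. The associated Dynkin diagram is a chain of 3 nodes with a double edge at one end; the terminal node there is the unique long simple root (C_3), so the type is C_3 (the algebra sp(6)).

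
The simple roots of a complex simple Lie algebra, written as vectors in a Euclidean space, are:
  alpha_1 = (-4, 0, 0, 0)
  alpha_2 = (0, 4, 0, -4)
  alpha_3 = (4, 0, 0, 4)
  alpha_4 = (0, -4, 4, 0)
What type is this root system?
B_4

Compute the Cartan integers a_ij = 2(alpha_i, alpha_j)/(alpha_j, alpha_j); the resulting 4x4 Cartan matrix is
[[2, 0, -1, 0], [0, 2, -1, -1], [-2, -1, 2, 0], [0, -1, 0, 2]].
The roots have two lengths (squared-length ratio 2:1); the short ones are alpha_{1}. The associated Dynkin diagram is a chain of 4 nodes with a double edge at one end; the terminal node there is the unique short simple root (B_4), so the type is B_4 (the algebra so(9)).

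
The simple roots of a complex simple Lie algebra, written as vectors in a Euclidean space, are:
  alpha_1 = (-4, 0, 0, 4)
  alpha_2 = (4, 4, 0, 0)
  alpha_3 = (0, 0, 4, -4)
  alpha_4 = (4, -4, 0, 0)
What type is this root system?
Compute the Cartan integers a_ij = 2(alpha_i, alpha_j)/(alpha_j, alpha_j); the resulting 4x4 Cartan matrix is
[[2, -1, -1, -1], [-1, 2, 0, 0], [-1, 0, 2, 0], [-1, 0, 0, 2]].
All simple roots have the same length, so the diagram is simply laced. The associated Dynkin diagram is a chain of 2 nodes with a fork of two nodes at one end (D_4), so the type is D_4 (the algebra so(8)).

D_4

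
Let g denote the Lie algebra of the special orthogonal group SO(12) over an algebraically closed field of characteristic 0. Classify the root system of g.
type D_6

This is so(12) with 12 even, which has dimension 12(12-1)/2 = 66 and rank 12/2 = 6. In the classification of classical Lie algebras, the orthogonal algebra so(2n) in an even number of variables has type D_n; here n = 6, so the Dynkin diagram is a chain of 4 nodes with a fork of two nodes at one end (D_6). Hence the type is D_6.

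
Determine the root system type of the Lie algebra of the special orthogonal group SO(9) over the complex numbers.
This is so(9) with 9 odd, which has dimension 9(9-1)/2 = 36 and rank (9-1)/2 = 4. In the classification of classical Lie algebras, the orthogonal algebra so(2n+1) in an odd number of variables has type B_n; here n = 4, so the Dynkin diagram is a chain of 4 nodes with a double edge at one end; the terminal node there is the unique short simple root (B_4). Hence the type is B_4.

B_4 (so(9))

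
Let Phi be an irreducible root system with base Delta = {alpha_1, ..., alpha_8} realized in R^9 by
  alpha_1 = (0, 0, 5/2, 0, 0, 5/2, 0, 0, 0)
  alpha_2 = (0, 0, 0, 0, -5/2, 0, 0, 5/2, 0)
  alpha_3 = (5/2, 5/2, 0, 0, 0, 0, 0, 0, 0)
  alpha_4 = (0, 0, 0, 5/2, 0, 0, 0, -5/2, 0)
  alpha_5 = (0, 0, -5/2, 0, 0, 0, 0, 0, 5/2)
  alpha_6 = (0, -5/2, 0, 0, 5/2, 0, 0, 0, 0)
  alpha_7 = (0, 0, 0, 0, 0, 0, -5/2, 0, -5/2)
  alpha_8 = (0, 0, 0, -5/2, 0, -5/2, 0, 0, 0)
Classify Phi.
Compute the Cartan integers a_ij = 2(alpha_i, alpha_j)/(alpha_j, alpha_j); the resulting 8x8 Cartan matrix is
[[2, 0, 0, 0, -1, 0, 0, -1], [0, 2, 0, -1, 0, -1, 0, 0], [0, 0, 2, 0, 0, -1, 0, 0], [0, -1, 0, 2, 0, 0, 0, -1], [-1, 0, 0, 0, 2, 0, -1, 0], [0, -1, -1, 0, 0, 2, 0, 0], [0, 0, 0, 0, -1, 0, 2, 0], [-1, 0, 0, -1, 0, 0, 0, 2]].
All simple roots have the same length, so the diagram is simply laced. The associated Dynkin diagram is a chain of 8 nodes with single edges (A_8), so the type is A_8 (the algebra sl(9)).

A_8 (sl(9))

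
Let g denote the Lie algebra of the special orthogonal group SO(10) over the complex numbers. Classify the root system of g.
This is so(10) with 10 even, which has dimension 10(10-1)/2 = 45 and rank 10/2 = 5. In the classification of classical Lie algebras, the orthogonal algebra so(2n) in an even number of variables has type D_n; here n = 5, so the Dynkin diagram is a chain of 3 nodes with a fork of two nodes at one end (D_5). Hence the type is D_5.

type D_5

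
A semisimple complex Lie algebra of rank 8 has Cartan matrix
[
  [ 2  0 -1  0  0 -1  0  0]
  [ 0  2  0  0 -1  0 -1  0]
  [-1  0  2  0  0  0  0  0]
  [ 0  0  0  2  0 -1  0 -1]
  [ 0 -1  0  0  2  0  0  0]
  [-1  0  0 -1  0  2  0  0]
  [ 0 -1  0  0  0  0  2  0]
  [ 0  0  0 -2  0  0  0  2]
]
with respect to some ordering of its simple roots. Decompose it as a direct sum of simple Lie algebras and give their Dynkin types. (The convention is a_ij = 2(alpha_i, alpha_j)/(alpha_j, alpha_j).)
A_3 ⊕ C_5

The diagram associated to this matrix has two connected components: the simple roots {alpha_2, alpha_5, alpha_7} form a chain of 3 nodes with single edges (A_3), and {alpha_1, alpha_3, alpha_4, alpha_6, alpha_8} form a chain of 5 nodes with a double edge at one end; the terminal node there is the unique long simple root (C_5). A semisimple Lie algebra decomposes uniquely as the direct sum of simple ideals, one per connected component of its Dynkin diagram, so g ≅ A_3 ⊕ C_5 (dimension 15 + 55 = 70).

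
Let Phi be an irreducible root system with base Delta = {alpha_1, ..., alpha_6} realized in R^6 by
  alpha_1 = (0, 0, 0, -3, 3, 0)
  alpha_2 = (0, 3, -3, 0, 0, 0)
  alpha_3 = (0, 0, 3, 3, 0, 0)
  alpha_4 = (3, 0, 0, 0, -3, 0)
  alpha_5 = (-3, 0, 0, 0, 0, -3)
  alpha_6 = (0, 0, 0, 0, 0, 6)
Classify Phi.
Compute the Cartan integers a_ij = 2(alpha_i, alpha_j)/(alpha_j, alpha_j); the resulting 6x6 Cartan matrix is
[[2, 0, -1, -1, 0, 0], [0, 2, -1, 0, 0, 0], [-1, -1, 2, 0, 0, 0], [-1, 0, 0, 2, -1, 0], [0, 0, 0, -1, 2, -1], [0, 0, 0, 0, -2, 2]].
The roots have two lengths (squared-length ratio 2:1); the short ones are alpha_{1,2,3,4,5}. The associated Dynkin diagram is a chain of 6 nodes with a double edge at one end; the terminal node there is the unique long simple root (C_6), so the type is C_6 (the algebra sp(12)).

C_6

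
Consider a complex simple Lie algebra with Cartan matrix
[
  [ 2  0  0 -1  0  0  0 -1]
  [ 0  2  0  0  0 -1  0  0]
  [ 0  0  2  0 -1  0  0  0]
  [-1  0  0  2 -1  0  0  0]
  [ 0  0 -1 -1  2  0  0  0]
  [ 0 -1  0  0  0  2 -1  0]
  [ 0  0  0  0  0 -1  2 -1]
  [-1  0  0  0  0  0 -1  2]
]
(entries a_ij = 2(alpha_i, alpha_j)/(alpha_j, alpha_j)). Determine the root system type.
The matrix has rank 8 with 2's on the diagonal. Reading the off-diagonal entries as Dynkin edges (a single edge where a_ij = a_ji = -1; a double or triple edge where a_ij * a_ji = 2 or 3), the diagram is a chain of 8 nodes with single edges (A_8). One simple-root ordering that puts it in standard form is (alpha_3, alpha_5, alpha_4, alpha_1, alpha_8, alpha_7, alpha_6, alpha_2). So the algebra is type A_8, i.e. sl(9).

A_8 (sl(9))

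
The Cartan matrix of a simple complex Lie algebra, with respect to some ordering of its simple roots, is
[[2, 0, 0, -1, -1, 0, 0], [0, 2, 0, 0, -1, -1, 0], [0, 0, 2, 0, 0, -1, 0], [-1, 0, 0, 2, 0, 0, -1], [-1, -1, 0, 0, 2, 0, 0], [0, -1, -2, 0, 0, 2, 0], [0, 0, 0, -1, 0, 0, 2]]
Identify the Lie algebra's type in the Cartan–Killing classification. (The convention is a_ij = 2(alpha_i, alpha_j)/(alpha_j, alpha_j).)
The matrix has rank 7 with 2's on the diagonal. Reading the off-diagonal entries as Dynkin edges (a single edge where a_ij = a_ji = -1; a double or triple edge where a_ij * a_ji = 2 or 3), the diagram is a chain of 7 nodes with a double edge at one end; the terminal node there is the unique short simple root (B_7). One simple-root ordering that puts it in standard form is (alpha_7, alpha_4, alpha_1, alpha_5, alpha_2, alpha_6, alpha_3). So the algebra is type B_7, i.e. so(15).

B_7 (so(15))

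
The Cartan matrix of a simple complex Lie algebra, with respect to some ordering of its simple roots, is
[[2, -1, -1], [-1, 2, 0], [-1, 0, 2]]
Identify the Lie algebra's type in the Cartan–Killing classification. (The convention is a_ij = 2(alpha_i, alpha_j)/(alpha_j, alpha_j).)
The matrix has rank 3 with 2's on the diagonal. Reading the off-diagonal entries as Dynkin edges (a single edge where a_ij = a_ji = -1; a double or triple edge where a_ij * a_ji = 2 or 3), the diagram is a chain of 3 nodes with single edges (A_3). One simple-root ordering that puts it in standard form is (alpha_2, alpha_1, alpha_3). So the algebra is type A_3, i.e. sl(4).

A3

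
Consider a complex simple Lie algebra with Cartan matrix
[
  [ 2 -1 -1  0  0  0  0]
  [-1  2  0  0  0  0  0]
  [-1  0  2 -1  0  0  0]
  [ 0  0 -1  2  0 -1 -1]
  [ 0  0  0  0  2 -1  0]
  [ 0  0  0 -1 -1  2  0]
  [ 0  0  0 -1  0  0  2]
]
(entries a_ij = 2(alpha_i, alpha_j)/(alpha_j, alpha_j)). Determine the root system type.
E_7

The matrix has rank 7 with 2's on the diagonal. Reading the off-diagonal entries as Dynkin edges (a single edge where a_ij = a_ji = -1; a double or triple edge where a_ij * a_ji = 2 or 3), the diagram is a chain of 6 nodes with one extra node attached to the third node from one end (E_7). One simple-root ordering that puts it in standard form is (alpha_5, alpha_7, alpha_6, alpha_4, alpha_3, alpha_1, alpha_2). So the algebra is type E_7.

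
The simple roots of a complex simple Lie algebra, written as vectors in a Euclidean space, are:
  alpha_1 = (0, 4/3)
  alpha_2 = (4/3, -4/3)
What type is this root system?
B_2

Compute the Cartan integers a_ij = 2(alpha_i, alpha_j)/(alpha_j, alpha_j); the resulting 2x2 Cartan matrix is
[[2, -1], [-2, 2]].
The roots have two lengths (squared-length ratio 2:1); the short ones are alpha_{1}. The associated Dynkin diagram is a chain of 2 nodes with a double edge at one end; the terminal node there is the unique short simple root (B_2), so the type is B_2 (the algebra so(5)).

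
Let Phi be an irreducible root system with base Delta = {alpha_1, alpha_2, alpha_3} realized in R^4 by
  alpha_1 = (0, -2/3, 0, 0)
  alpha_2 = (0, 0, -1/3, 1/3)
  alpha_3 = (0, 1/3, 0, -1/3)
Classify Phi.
Compute the Cartan integers a_ij = 2(alpha_i, alpha_j)/(alpha_j, alpha_j); the resulting 3x3 Cartan matrix is
[[2, 0, -2], [0, 2, -1], [-1, -1, 2]].
The roots have two lengths (squared-length ratio 2:1); the short ones are alpha_{2,3}. The associated Dynkin diagram is a chain of 3 nodes with a double edge at one end; the terminal node there is the unique long simple root (C_3), so the type is C_3 (the algebra sp(6)).

C_3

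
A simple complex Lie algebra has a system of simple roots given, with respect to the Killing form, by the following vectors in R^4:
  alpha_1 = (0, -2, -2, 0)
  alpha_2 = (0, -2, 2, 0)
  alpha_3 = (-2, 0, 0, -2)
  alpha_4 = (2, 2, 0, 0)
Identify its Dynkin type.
Compute the Cartan integers a_ij = 2(alpha_i, alpha_j)/(alpha_j, alpha_j); the resulting 4x4 Cartan matrix is
[[2, 0, 0, -1], [0, 2, 0, -1], [0, 0, 2, -1], [-1, -1, -1, 2]].
All simple roots have the same length, so the diagram is simply laced. The associated Dynkin diagram is a chain of 2 nodes with a fork of two nodes at one end (D_4), so the type is D_4 (the algebra so(8)).

D_4 (so(8))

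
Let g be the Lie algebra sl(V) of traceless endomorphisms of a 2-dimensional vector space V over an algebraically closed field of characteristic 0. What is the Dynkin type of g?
This is sl(2), which has dimension 2^2 - 1 = 3 and rank 2 - 1 = 1 (a Cartan subalgebra is the diagonal traceless matrices). In the classification of classical Lie algebras, the special linear algebra sl(n+1) has type A_n; here n = 1, so the Dynkin diagram is a chain of 1 nodes with single edges (A_1). Hence the type is A_1.

type A_1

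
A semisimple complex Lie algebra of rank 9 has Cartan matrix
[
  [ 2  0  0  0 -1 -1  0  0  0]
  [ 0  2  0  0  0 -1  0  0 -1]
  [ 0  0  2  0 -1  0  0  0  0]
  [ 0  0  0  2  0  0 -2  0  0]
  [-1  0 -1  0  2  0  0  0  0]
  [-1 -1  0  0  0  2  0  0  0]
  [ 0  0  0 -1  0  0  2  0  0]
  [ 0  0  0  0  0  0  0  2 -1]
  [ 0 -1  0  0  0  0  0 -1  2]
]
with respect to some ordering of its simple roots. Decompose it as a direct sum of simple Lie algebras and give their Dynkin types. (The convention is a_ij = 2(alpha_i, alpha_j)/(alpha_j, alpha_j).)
A7 ⊕ B2

The diagram associated to this matrix has two connected components: the simple roots {alpha_1, alpha_2, alpha_3, alpha_5, alpha_6, alpha_8, alpha_9} form a chain of 7 nodes with single edges (A_7), and {alpha_4, alpha_7} form a chain of 2 nodes with a double edge at one end; the terminal node there is the unique short simple root (B_2). A semisimple Lie algebra decomposes uniquely as the direct sum of simple ideals, one per connected component of its Dynkin diagram, so g ≅ A_7 ⊕ B_2 (dimension 63 + 10 = 73).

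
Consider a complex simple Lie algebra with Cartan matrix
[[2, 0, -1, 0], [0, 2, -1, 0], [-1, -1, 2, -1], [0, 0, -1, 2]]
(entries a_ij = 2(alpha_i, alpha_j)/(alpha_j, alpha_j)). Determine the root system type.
The matrix has rank 4 with 2's on the diagonal. Reading the off-diagonal entries as Dynkin edges (a single edge where a_ij = a_ji = -1; a double or triple edge where a_ij * a_ji = 2 or 3), the diagram is a chain of 2 nodes with a fork of two nodes at one end (D_4). One simple-root ordering that puts it in standard form is (alpha_2, alpha_3, alpha_4, alpha_1). So the algebra is type D_4, i.e. so(8).

D4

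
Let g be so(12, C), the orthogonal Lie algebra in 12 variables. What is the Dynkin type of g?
This is so(12) with 12 even, which has dimension 12(12-1)/2 = 66 and rank 12/2 = 6. In the classification of classical Lie algebras, the orthogonal algebra so(2n) in an even number of variables has type D_n; here n = 6, so the Dynkin diagram is a chain of 4 nodes with a fork of two nodes at one end (D_6). Hence the type is D_6.

D_6 (so(12))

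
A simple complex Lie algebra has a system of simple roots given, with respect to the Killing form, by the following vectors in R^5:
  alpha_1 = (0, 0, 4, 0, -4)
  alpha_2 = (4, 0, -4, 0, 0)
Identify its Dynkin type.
A_2

Compute the Cartan integers a_ij = 2(alpha_i, alpha_j)/(alpha_j, alpha_j); the resulting 2x2 Cartan matrix is
[[2, -1], [-1, 2]].
All simple roots have the same length, so the diagram is simply laced. The associated Dynkin diagram is a chain of 2 nodes with single edges (A_2), so the type is A_2 (the algebra sl(3)).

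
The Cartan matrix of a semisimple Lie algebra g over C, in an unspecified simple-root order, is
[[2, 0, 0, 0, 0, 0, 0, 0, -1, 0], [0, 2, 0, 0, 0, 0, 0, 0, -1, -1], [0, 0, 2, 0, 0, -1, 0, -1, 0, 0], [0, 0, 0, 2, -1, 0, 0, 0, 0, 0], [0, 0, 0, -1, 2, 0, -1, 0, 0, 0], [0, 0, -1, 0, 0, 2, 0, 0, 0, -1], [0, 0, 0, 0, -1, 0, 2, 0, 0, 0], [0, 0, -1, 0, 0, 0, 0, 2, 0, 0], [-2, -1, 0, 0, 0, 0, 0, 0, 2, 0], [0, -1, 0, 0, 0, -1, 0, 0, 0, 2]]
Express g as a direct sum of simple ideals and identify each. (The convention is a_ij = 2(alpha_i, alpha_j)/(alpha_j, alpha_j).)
The diagram associated to this matrix has two connected components: the simple roots {alpha_4, alpha_5, alpha_7} form a chain of 3 nodes with single edges (A_3), and {alpha_1, alpha_2, alpha_3, alpha_6, alpha_8, alpha_9, alpha_10} form a chain of 7 nodes with a double edge at one end; the terminal node there is the unique short simple root (B_7). A semisimple Lie algebra decomposes uniquely as the direct sum of simple ideals, one per connected component of its Dynkin diagram, so g ≅ A_3 ⊕ B_7 (dimension 15 + 105 = 120).

A_3 ⊕ B_7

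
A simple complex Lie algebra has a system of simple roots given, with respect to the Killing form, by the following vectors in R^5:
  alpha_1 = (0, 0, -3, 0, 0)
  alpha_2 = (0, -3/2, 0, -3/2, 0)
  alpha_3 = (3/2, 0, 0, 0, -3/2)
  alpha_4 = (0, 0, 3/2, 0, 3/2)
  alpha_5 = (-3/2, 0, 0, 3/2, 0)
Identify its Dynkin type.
Compute the Cartan integers a_ij = 2(alpha_i, alpha_j)/(alpha_j, alpha_j); the resulting 5x5 Cartan matrix is
[[2, 0, 0, -2, 0], [0, 2, 0, 0, -1], [0, 0, 2, -1, -1], [-1, 0, -1, 2, 0], [0, -1, -1, 0, 2]].
The roots have two lengths (squared-length ratio 2:1); the short ones are alpha_{2,3,4,5}. The associated Dynkin diagram is a chain of 5 nodes with a double edge at one end; the terminal node there is the unique long simple root (C_5), so the type is C_5 (the algebra sp(10)).

type C_5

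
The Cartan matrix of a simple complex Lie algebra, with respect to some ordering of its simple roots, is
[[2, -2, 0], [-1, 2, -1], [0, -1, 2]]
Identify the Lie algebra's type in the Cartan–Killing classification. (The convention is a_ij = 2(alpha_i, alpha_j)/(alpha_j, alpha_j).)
type C_3

The matrix has rank 3 with 2's on the diagonal. Reading the off-diagonal entries as Dynkin edges (a single edge where a_ij = a_ji = -1; a double or triple edge where a_ij * a_ji = 2 or 3), the diagram is a chain of 3 nodes with a double edge at one end; the terminal node there is the unique long simple root (C_3). One simple-root ordering that puts it in standard form is (alpha_3, alpha_2, alpha_1). So the algebra is type C_3, i.e. sp(6).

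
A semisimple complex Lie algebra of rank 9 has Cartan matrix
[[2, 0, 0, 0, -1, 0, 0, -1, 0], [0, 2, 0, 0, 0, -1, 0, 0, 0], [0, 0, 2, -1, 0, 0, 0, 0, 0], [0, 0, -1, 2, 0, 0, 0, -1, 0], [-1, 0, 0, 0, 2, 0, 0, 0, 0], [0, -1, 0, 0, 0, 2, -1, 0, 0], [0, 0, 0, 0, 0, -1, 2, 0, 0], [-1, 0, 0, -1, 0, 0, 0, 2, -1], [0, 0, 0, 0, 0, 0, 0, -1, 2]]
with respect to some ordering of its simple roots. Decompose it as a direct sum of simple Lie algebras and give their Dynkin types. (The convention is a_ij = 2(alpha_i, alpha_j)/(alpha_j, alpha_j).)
The diagram associated to this matrix has two connected components: the simple roots {alpha_2, alpha_6, alpha_7} form a chain of 3 nodes with single edges (A_3), and {alpha_1, alpha_3, alpha_4, alpha_5, alpha_8, alpha_9} form a chain of 5 nodes with one extra node attached to the third node from one end (E_6). A semisimple Lie algebra decomposes uniquely as the direct sum of simple ideals, one per connected component of its Dynkin diagram, so g ≅ A_3 ⊕ E_6 (dimension 15 + 78 = 93).

A_3 (sl(4)) + E_6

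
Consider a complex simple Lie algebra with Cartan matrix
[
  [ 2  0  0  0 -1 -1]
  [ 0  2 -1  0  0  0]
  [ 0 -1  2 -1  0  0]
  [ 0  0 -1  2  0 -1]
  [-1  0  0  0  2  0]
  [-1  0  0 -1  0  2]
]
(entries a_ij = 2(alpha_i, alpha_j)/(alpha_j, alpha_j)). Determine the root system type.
The matrix has rank 6 with 2's on the diagonal. Reading the off-diagonal entries as Dynkin edges (a single edge where a_ij = a_ji = -1; a double or triple edge where a_ij * a_ji = 2 or 3), the diagram is a chain of 6 nodes with single edges (A_6). One simple-root ordering that puts it in standard form is (alpha_2, alpha_3, alpha_4, alpha_6, alpha_1, alpha_5). So the algebra is type A_6, i.e. sl(7).

type A_6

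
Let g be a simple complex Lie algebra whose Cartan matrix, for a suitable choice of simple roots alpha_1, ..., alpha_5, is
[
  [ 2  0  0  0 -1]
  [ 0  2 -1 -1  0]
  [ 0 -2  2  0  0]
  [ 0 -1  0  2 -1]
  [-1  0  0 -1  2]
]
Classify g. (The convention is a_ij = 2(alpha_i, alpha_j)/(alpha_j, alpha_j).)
C5

The matrix has rank 5 with 2's on the diagonal. Reading the off-diagonal entries as Dynkin edges (a single edge where a_ij = a_ji = -1; a double or triple edge where a_ij * a_ji = 2 or 3), the diagram is a chain of 5 nodes with a double edge at one end; the terminal node there is the unique long simple root (C_5). One simple-root ordering that puts it in standard form is (alpha_1, alpha_5, alpha_4, alpha_2, alpha_3). So the algebra is type C_5, i.e. sp(10).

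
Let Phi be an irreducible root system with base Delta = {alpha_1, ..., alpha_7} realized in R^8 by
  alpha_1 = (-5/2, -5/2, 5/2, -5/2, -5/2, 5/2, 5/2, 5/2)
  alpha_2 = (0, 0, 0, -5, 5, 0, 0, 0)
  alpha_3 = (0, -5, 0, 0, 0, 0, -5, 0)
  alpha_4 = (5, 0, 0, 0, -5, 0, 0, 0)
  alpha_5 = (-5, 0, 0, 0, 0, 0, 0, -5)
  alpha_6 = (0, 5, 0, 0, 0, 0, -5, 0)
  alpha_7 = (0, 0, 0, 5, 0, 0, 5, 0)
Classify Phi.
Compute the Cartan integers a_ij = 2(alpha_i, alpha_j)/(alpha_j, alpha_j); the resulting 7x7 Cartan matrix is
[[2, 0, 0, 0, 0, -1, 0], [0, 2, 0, -1, 0, 0, -1], [0, 0, 2, 0, 0, 0, -1], [0, -1, 0, 2, -1, 0, 0], [0, 0, 0, -1, 2, 0, 0], [-1, 0, 0, 0, 0, 2, -1], [0, -1, -1, 0, 0, -1, 2]].
All simple roots have the same length, so the diagram is simply laced. The associated Dynkin diagram is a chain of 6 nodes with one extra node attached to the third node from one end (E_7), so the type is E_7.

E_7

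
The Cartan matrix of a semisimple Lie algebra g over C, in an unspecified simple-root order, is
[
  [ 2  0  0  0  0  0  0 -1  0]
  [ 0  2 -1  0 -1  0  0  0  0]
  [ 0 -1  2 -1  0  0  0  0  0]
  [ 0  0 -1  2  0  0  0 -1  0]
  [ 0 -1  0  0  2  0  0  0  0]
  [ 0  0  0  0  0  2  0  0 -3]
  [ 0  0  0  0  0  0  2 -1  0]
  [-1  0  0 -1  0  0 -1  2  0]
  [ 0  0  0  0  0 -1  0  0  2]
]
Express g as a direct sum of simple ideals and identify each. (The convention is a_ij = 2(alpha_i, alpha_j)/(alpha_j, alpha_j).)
D_7 + G_2

The diagram associated to this matrix has two connected components: the simple roots {alpha_1, alpha_2, alpha_3, alpha_4, alpha_5, alpha_7, alpha_8} form a chain of 5 nodes with a fork of two nodes at one end (D_7), and {alpha_6, alpha_9} form two nodes joined by a triple edge (G_2). A semisimple Lie algebra decomposes uniquely as the direct sum of simple ideals, one per connected component of its Dynkin diagram, so g ≅ D_7 ⊕ G_2 (dimension 91 + 14 = 105).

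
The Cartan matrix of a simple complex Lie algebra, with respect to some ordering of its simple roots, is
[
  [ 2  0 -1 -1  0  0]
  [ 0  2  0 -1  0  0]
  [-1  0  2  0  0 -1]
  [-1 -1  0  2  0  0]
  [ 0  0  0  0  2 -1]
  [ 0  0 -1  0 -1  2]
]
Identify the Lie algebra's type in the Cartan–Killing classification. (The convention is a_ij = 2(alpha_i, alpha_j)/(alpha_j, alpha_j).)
A_6 (sl(7))

The matrix has rank 6 with 2's on the diagonal. Reading the off-diagonal entries as Dynkin edges (a single edge where a_ij = a_ji = -1; a double or triple edge where a_ij * a_ji = 2 or 3), the diagram is a chain of 6 nodes with single edges (A_6). One simple-root ordering that puts it in standard form is (alpha_5, alpha_6, alpha_3, alpha_1, alpha_4, alpha_2). So the algebra is type A_6, i.e. sl(7).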